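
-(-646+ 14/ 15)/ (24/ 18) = 2419/ 5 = 483.80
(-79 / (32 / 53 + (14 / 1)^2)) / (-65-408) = 0.00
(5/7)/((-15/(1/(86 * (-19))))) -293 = -10054001/34314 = -293.00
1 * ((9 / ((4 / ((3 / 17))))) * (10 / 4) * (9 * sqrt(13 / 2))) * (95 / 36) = 12825 * sqrt(26) / 1088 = 60.11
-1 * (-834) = 834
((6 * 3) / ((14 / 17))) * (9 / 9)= 153 / 7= 21.86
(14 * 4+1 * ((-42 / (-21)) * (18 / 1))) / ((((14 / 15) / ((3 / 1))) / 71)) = 146970 / 7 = 20995.71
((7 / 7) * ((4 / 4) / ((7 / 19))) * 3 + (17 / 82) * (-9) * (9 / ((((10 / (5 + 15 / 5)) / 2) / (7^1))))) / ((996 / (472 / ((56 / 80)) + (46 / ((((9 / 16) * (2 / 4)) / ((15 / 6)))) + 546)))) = -4416975011 / 15007230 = -294.32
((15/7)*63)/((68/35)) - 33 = 2481/68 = 36.49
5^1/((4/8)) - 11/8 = 69/8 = 8.62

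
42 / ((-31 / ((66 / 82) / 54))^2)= 847 / 87233814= 0.00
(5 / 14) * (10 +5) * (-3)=-225 / 14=-16.07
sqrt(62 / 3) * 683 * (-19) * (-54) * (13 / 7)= 5916278.29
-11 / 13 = -0.85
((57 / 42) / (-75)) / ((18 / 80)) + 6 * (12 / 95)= 12164 / 17955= 0.68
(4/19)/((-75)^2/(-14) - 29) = -56/114589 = -0.00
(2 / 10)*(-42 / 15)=-14 / 25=-0.56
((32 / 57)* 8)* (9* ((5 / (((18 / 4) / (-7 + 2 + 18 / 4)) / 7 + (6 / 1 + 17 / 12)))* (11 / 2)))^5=106057438925800513536 / 220262074117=481505676.14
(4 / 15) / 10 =2 / 75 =0.03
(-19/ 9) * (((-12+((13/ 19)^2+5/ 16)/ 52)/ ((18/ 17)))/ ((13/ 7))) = 142788695/ 11097216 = 12.87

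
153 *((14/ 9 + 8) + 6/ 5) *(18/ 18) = 8228/ 5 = 1645.60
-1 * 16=-16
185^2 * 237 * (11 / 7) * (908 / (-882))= -13502652350 / 1029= -13122111.13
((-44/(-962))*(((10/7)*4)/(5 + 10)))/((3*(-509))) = -176/15424227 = -0.00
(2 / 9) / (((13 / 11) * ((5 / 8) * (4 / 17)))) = 748 / 585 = 1.28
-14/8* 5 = -35/4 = -8.75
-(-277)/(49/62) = 17174/49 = 350.49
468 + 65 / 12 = 5681 / 12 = 473.42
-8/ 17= -0.47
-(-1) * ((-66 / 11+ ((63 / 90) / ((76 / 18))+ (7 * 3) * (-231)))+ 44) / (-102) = 107581 / 2280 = 47.18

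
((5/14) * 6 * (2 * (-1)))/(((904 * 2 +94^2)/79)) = -395/12418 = -0.03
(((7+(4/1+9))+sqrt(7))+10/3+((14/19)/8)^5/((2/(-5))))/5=5.20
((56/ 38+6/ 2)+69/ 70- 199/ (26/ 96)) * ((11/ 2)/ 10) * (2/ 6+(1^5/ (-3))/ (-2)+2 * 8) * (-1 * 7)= 4577345421/ 98800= 46329.41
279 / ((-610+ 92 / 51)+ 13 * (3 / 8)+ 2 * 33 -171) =-113832 / 288995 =-0.39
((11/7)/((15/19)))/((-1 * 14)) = -209/1470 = -0.14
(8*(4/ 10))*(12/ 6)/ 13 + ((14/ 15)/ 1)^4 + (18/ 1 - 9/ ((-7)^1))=94610731/ 4606875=20.54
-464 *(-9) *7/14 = 2088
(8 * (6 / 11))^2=19.04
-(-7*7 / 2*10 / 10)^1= 49 / 2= 24.50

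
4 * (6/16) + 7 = 17/2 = 8.50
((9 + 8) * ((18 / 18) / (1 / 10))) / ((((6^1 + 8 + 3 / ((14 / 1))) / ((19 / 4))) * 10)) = 5.68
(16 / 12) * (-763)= -3052 / 3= -1017.33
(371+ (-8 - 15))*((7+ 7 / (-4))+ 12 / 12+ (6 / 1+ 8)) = 7047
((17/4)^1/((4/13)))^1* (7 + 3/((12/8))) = 1989/16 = 124.31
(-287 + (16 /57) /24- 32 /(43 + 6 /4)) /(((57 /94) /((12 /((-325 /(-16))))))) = -26341771904 /93977325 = -280.30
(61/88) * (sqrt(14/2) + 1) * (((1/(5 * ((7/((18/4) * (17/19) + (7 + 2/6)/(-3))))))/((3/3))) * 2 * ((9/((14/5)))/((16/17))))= 561017/2621696 + 561017 * sqrt(7)/2621696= 0.78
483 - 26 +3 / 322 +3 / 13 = 1914007 / 4186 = 457.24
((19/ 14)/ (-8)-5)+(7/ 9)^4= -3529907/ 734832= -4.80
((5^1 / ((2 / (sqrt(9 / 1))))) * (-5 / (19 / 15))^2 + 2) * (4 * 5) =858190 / 361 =2377.26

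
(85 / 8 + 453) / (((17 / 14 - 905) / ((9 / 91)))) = -33381 / 657956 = -0.05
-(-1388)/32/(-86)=-347/688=-0.50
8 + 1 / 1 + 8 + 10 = 27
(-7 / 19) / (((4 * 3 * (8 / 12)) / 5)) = -0.23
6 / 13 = 0.46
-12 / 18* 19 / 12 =-19 / 18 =-1.06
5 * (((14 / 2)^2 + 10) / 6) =295 / 6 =49.17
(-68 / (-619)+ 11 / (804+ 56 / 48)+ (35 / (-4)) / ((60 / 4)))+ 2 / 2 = 0.54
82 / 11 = 7.45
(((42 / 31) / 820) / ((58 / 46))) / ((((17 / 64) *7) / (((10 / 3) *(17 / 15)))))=1472 / 552885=0.00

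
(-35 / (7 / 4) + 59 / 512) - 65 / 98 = -515509 / 25088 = -20.55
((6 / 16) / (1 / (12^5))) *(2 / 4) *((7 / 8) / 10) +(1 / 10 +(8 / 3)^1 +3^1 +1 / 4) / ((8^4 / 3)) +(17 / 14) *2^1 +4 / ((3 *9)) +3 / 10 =12650383489 / 3096576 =4085.28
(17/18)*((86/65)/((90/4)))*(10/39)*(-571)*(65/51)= -98212/9477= -10.36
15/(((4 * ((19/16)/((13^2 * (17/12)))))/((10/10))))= 14365/19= 756.05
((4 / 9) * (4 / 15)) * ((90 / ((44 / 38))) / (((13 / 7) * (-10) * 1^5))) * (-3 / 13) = 1064 / 9295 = 0.11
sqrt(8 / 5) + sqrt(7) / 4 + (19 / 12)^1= sqrt(7) / 4 + 2*sqrt(10) / 5 + 19 / 12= 3.51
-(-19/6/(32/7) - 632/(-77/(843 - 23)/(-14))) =199005623/2112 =94226.15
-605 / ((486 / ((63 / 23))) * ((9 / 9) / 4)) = -8470 / 621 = -13.64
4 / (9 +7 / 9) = 9 / 22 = 0.41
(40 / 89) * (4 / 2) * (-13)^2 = 13520 / 89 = 151.91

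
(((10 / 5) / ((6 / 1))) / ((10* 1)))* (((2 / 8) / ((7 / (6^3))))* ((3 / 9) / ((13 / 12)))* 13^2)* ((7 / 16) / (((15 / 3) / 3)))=351 / 100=3.51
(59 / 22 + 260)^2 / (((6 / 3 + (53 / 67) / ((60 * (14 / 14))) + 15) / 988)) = 2550850715580 / 636581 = 4007110.98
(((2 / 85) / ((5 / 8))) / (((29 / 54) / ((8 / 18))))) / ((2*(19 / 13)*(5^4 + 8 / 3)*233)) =0.00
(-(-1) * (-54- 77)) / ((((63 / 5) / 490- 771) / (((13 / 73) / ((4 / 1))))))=22925 / 3030522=0.01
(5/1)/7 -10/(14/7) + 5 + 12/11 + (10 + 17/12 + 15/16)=52333/3696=14.16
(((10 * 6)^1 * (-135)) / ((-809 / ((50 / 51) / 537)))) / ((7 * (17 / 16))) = 720000 / 292952653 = 0.00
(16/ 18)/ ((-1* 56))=-1/ 63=-0.02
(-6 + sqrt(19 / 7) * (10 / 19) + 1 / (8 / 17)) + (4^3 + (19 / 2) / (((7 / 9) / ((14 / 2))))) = 10 * sqrt(133) / 133 + 1165 / 8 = 146.49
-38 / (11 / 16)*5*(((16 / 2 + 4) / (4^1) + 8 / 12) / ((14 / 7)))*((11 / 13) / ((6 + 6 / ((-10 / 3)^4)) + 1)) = -83600000 / 1374477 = -60.82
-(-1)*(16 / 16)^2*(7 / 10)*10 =7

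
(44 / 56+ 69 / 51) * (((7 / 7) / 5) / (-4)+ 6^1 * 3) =182731 / 4760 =38.39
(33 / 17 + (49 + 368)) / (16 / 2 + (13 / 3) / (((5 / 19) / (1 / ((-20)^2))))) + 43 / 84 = 3624756557 / 68896716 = 52.61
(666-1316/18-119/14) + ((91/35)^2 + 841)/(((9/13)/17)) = 3210241/150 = 21401.61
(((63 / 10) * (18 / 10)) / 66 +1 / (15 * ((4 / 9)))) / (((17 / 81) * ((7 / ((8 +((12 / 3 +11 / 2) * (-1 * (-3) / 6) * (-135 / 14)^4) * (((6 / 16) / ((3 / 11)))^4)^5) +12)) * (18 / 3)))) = 874919.81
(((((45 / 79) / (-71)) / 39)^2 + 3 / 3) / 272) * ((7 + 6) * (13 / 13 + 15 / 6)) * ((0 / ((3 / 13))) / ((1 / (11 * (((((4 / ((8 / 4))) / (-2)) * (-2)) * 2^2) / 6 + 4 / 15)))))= 0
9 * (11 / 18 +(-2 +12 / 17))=-209 / 34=-6.15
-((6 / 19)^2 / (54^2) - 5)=146204 / 29241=5.00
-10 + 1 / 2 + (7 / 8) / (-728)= -7905 / 832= -9.50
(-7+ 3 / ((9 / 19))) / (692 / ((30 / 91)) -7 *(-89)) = -10 / 40831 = -0.00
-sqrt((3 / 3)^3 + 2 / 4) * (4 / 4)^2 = -sqrt(6) / 2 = -1.22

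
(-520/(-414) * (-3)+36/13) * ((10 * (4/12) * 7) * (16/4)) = -250880/2691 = -93.23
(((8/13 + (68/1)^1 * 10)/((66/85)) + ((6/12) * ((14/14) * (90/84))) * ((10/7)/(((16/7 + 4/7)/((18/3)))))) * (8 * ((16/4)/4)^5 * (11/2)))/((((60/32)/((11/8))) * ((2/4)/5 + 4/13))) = 232065350/3339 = 69501.45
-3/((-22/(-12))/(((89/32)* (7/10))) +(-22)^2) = -5607/906356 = -0.01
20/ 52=5/ 13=0.38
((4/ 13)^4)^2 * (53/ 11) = 3473408/ 8973037931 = 0.00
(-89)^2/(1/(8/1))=63368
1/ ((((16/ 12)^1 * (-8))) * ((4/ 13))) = -39/ 128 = -0.30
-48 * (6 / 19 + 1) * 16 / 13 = -19200 / 247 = -77.73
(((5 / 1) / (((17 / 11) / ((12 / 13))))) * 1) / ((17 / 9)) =5940 / 3757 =1.58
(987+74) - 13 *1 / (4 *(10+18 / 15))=1060.71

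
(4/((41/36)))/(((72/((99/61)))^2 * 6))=363/1220488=0.00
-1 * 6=-6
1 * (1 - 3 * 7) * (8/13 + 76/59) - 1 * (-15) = -17695/767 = -23.07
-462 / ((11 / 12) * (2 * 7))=-36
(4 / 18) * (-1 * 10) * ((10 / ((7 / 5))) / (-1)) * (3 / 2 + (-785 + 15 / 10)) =-782000 / 63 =-12412.70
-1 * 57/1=-57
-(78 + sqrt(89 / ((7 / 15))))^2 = -(sqrt(9345) + 546)^2 / 49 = -8429.06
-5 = -5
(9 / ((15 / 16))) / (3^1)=3.20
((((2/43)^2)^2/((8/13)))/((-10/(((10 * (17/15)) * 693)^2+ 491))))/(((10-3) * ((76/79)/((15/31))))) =-190053971367/56382866092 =-3.37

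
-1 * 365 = -365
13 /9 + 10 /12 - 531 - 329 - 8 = -15583 /18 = -865.72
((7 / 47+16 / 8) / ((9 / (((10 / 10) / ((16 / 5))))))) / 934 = 505 / 6321312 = 0.00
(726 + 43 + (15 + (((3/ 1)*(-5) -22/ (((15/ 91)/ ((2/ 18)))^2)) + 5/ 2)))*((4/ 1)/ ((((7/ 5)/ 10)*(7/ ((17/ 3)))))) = 1887463148/ 107163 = 17613.01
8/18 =4/9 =0.44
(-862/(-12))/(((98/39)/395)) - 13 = 2210637/196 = 11278.76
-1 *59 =-59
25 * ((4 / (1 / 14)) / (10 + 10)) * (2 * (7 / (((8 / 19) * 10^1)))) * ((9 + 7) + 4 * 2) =5586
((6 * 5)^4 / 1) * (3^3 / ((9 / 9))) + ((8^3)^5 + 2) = 35184393958834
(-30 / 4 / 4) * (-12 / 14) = 1.61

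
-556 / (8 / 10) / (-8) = 695 / 8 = 86.88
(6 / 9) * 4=8 / 3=2.67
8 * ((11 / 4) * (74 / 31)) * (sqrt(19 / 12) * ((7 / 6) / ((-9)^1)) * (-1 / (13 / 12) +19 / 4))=-566951 * sqrt(57) / 130572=-32.78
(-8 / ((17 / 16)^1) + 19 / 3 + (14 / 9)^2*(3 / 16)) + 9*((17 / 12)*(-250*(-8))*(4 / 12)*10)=156058637 / 1836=84999.26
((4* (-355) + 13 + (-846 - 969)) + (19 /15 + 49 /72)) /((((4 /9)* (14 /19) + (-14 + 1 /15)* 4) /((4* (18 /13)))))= 198226449 /615836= 321.88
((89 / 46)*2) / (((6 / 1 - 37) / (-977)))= 86953 / 713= 121.95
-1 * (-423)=423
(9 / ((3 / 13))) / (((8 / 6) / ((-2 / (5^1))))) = -117 / 10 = -11.70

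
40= 40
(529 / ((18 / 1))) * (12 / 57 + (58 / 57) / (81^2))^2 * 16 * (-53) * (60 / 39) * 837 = -863287433427632000 / 606054784959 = -1424437.95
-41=-41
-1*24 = -24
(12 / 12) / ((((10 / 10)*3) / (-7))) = -7 / 3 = -2.33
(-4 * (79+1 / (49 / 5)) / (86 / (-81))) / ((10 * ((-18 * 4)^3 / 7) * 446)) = -323 / 257752320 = -0.00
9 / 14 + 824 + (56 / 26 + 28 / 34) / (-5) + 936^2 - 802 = 13553546193 / 15470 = 876118.05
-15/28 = -0.54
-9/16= -0.56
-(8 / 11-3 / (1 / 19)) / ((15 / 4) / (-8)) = -19808 / 165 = -120.05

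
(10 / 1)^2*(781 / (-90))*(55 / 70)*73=-3135715 / 63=-49773.25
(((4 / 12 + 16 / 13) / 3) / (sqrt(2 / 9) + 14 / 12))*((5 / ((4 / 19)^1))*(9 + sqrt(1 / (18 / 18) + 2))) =-17385*sqrt(2) / 533 - 5795*sqrt(6) / 1599 + 40565*sqrt(3) / 3198 + 121695 / 1066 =81.13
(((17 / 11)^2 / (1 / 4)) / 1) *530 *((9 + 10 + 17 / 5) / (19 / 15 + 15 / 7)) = 720511680 / 21659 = 33266.16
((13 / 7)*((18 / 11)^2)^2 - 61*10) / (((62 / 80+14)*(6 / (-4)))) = 26.92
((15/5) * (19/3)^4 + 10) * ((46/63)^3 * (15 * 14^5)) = 99655851715840/6561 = 15189125394.88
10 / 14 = 5 / 7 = 0.71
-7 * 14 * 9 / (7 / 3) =-378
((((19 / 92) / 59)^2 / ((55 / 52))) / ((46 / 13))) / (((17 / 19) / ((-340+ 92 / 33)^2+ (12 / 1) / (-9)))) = 35885306319343 / 86249585702610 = 0.42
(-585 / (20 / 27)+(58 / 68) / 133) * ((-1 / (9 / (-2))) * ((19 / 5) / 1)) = -7142441 / 10710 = -666.89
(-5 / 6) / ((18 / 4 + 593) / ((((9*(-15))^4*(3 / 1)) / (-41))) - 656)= 332150625 / 261468981799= 0.00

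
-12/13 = -0.92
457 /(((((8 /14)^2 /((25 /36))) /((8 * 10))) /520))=363886250 /9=40431805.56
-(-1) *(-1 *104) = -104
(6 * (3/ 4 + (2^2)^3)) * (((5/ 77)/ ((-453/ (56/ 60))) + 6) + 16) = 42589442/ 4983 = 8546.95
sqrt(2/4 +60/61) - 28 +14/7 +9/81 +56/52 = -2903/117 +sqrt(22082)/122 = -23.59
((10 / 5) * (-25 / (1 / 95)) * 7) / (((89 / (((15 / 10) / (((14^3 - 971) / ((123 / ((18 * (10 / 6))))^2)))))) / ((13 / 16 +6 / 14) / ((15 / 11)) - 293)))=15672818629 / 10099008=1551.92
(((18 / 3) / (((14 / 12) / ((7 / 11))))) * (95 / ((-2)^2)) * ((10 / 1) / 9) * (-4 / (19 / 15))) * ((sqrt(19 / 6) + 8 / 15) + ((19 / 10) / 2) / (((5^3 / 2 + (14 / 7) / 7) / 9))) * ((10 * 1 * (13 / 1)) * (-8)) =55640000 / 293 + 520000 * sqrt(114) / 11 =694632.22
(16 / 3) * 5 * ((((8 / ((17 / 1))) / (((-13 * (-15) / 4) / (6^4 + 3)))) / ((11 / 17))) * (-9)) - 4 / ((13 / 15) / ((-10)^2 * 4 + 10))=-71976 / 11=-6543.27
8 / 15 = 0.53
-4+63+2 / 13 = 769 / 13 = 59.15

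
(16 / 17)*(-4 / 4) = -16 / 17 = -0.94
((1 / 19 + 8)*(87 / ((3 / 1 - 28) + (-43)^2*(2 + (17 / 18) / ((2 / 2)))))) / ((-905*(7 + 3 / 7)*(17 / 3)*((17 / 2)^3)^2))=-4735584 / 526323762725324005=-0.00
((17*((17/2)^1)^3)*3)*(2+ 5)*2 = 1753941/4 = 438485.25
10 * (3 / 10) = 3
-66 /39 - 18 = -256 /13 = -19.69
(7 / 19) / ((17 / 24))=168 / 323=0.52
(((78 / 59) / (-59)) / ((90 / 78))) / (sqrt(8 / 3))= -169 * sqrt(6) / 34810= -0.01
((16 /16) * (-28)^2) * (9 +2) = 8624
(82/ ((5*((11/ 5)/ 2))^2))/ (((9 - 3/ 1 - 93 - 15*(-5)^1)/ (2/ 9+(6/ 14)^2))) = -14678/ 160083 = -0.09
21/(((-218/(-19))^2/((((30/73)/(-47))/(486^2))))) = -12635/2139605662968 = -0.00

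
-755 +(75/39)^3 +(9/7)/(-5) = -57528623/76895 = -748.15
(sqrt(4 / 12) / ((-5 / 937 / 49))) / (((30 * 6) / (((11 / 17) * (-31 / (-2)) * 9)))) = -15656333 * sqrt(3) / 10200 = -2658.58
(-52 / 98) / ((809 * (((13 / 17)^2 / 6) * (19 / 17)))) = -58956 / 9791327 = -0.01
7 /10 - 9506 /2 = -47523 /10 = -4752.30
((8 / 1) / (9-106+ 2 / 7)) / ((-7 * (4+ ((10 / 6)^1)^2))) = 0.00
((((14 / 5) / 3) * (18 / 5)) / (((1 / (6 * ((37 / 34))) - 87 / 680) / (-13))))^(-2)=90535225 / 271749686068224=0.00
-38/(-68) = 19/34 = 0.56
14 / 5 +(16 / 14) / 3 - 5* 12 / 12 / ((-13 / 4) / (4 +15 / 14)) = 14992 / 1365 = 10.98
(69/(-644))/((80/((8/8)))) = -3/2240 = -0.00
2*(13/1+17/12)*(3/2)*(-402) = -34773/2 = -17386.50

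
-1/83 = -0.01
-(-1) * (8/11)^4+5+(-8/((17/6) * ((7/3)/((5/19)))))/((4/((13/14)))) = 1206312957/231723107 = 5.21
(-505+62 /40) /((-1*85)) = 10069 /1700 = 5.92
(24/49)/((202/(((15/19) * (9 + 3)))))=2160/94031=0.02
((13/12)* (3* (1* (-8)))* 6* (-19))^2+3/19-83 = 166919050/19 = 8785213.16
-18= -18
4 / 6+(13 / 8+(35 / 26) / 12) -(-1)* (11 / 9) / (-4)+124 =29507 / 234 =126.10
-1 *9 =-9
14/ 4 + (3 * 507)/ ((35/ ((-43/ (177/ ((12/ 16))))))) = -36493/ 8260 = -4.42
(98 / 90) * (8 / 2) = 196 / 45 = 4.36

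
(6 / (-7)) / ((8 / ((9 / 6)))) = -9 / 56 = -0.16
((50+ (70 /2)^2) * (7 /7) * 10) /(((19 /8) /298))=1599789.47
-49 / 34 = -1.44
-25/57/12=-25/684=-0.04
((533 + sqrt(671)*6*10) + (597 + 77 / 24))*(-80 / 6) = -800*sqrt(671)-135985 / 9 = -35832.38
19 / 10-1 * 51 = -49.10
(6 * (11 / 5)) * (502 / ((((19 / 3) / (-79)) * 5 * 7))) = -7852284 / 3325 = -2361.59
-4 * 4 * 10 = -160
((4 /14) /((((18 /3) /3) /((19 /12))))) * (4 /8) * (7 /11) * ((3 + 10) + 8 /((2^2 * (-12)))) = 0.92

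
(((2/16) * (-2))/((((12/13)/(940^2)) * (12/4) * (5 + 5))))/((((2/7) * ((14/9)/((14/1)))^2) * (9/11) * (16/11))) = -121616495/64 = -1900257.73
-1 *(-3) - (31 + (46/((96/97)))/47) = -65399/2256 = -28.99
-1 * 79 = -79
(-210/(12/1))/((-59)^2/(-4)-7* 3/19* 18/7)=266/13271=0.02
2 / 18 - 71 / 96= -181 / 288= -0.63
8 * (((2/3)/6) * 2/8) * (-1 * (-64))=128/9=14.22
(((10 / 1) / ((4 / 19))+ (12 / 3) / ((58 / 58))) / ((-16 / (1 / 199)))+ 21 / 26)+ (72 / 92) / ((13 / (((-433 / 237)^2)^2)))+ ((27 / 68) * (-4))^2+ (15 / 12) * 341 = 82990513751623422211 / 192895883829765792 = 430.23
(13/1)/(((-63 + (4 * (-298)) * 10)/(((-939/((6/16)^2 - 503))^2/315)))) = -5216653312/434396836814045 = -0.00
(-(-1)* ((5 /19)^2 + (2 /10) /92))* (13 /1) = 154193 /166060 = 0.93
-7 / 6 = -1.17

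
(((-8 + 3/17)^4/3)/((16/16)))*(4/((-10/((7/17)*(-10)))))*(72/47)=210269284512/66733279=3150.89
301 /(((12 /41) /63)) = 259161 /4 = 64790.25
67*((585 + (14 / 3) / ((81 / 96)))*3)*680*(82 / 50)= 17870026136 / 135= 132370563.97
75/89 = 0.84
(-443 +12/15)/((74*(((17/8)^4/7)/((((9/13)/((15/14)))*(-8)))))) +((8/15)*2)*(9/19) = 211994648304/19082460475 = 11.11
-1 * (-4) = 4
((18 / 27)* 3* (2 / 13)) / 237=4 / 3081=0.00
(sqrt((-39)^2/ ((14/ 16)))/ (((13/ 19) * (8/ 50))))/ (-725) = -57 * sqrt(14)/ 406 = -0.53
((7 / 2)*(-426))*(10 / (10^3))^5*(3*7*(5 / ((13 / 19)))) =-594909 / 26000000000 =-0.00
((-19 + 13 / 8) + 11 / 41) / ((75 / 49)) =-274939 / 24600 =-11.18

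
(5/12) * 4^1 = 5/3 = 1.67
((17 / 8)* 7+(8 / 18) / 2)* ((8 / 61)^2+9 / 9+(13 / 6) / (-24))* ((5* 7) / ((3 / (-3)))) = -18895696015 / 38579328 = -489.79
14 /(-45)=-14 /45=-0.31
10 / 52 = 5 / 26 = 0.19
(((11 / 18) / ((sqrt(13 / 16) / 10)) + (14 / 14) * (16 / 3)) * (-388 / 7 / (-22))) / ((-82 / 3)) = -1940 * sqrt(13) / 11193- 1552 / 3157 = -1.12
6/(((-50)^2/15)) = 9/250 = 0.04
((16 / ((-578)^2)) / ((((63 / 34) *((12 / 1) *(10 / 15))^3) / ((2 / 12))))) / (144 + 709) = 1 / 101383567488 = 0.00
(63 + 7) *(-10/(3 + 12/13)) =-9100/51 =-178.43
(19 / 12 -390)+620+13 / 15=4649 / 20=232.45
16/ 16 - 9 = -8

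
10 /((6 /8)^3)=640 /27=23.70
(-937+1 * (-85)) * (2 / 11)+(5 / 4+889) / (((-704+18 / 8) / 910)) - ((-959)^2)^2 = -3730881774219645 / 4411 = -845813143101.26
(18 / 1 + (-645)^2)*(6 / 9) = 277362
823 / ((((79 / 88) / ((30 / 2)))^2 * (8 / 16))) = 2867990400 / 6241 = 459540.20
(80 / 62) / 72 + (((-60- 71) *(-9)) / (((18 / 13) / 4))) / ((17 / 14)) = 13303921 / 4743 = 2804.96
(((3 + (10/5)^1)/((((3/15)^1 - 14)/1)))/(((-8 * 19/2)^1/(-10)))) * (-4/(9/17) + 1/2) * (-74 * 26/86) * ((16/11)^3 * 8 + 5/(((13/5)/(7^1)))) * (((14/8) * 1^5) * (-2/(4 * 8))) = 31.34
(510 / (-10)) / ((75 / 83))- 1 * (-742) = 17139 / 25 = 685.56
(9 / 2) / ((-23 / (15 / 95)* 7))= -27 / 6118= -0.00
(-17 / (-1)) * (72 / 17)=72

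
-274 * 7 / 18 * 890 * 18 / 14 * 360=-43894800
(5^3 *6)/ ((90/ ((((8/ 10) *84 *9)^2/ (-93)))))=-1016064/ 31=-32776.26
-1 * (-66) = 66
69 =69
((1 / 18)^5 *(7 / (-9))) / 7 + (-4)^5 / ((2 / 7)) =-60949905409 / 17006112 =-3584.00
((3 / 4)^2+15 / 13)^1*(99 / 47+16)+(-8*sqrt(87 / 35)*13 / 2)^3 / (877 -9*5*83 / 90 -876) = 303807 / 9776+8155264*sqrt(3045) / 33075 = 13637.12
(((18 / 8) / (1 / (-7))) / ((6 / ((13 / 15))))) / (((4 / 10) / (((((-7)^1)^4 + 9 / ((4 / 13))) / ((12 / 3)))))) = -884611 / 256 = -3455.51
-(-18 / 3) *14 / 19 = 84 / 19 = 4.42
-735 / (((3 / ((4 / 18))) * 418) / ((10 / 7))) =-350 / 1881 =-0.19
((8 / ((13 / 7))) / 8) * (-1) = -7 / 13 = -0.54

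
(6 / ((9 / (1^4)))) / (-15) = -2 / 45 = -0.04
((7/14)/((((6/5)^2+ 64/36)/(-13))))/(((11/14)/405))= -8292375/7964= -1041.23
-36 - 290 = -326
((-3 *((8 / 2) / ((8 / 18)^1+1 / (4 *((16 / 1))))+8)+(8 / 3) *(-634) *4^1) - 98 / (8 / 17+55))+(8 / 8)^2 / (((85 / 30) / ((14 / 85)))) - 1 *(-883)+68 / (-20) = -257168049436 / 43331793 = -5934.86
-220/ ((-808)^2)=-55/ 163216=-0.00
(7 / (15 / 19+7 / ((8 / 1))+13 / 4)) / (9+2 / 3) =1064 / 7221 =0.15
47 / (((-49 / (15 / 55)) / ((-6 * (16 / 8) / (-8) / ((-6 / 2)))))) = 141 / 1078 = 0.13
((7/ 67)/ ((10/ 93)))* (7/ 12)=0.57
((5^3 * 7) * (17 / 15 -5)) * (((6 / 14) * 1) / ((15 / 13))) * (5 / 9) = -18850 / 27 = -698.15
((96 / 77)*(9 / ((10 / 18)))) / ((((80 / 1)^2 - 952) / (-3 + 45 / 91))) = -73872 / 7952945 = -0.01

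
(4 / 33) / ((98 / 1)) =2 / 1617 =0.00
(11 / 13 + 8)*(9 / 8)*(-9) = -9315 / 104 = -89.57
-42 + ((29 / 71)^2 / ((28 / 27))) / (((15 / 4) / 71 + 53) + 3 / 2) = -323378175 / 7700021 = -42.00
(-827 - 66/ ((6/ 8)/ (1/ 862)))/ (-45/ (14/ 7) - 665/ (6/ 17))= 1069443/ 2465320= 0.43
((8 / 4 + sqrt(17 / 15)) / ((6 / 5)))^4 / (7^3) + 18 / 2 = 275 * sqrt(255) / 71442 + 36256993 / 4000752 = 9.12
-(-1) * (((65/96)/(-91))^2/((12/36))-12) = -1806311/150528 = -12.00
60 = 60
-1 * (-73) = 73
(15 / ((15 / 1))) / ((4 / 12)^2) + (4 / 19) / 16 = 685 / 76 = 9.01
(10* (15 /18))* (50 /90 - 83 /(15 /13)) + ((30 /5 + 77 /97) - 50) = -1670977 /2619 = -638.02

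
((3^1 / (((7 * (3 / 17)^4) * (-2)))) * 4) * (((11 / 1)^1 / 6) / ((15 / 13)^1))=-11943503 / 8505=-1404.29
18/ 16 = 9/ 8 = 1.12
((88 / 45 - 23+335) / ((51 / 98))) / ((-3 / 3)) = -1384544 / 2295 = -603.29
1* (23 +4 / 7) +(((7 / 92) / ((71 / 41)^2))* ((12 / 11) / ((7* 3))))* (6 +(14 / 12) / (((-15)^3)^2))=14386847827863619 / 610146414281250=23.58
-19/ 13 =-1.46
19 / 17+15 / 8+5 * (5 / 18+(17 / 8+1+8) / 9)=1616 / 153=10.56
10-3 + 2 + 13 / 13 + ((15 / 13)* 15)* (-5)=-995 / 13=-76.54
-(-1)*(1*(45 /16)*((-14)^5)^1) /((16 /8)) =-756315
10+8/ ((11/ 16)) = 238/ 11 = 21.64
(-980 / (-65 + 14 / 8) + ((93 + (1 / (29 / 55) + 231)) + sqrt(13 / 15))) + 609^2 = sqrt(195) / 15 + 2723658680 / 7337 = 371223.32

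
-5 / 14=-0.36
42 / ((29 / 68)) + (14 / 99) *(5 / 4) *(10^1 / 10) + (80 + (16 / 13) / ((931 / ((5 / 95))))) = 178.66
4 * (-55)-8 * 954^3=-6946005532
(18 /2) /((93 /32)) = 96 /31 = 3.10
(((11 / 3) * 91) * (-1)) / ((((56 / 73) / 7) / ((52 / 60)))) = -949949 / 360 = -2638.75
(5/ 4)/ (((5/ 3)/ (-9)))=-6.75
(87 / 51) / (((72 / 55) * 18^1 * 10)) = 319 / 44064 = 0.01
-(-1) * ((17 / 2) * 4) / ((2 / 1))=17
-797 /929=-0.86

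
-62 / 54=-31 / 27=-1.15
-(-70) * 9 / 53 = 630 / 53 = 11.89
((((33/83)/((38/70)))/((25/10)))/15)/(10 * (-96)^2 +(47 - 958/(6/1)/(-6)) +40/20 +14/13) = 36036/170184990725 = 0.00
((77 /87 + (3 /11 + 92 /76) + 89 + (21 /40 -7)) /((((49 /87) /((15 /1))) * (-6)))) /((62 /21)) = -185233809 /1451296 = -127.63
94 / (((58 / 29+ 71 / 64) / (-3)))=-18048 / 199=-90.69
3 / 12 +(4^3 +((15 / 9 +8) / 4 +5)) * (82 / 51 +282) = 12395801 / 612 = 20254.58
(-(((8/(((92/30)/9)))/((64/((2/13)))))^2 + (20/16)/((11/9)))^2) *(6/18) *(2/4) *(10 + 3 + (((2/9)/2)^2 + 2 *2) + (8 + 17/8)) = -905124035577049625/190139045299027968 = -4.76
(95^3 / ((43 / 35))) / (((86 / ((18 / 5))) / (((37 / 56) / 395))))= 57101175 / 1168568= 48.86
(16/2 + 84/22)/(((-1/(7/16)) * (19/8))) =-455/209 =-2.18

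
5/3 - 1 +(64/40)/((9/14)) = 142/45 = 3.16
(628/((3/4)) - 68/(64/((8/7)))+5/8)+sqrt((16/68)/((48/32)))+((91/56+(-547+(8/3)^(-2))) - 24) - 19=248.91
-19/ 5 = -3.80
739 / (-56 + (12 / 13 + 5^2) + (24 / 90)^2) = -2161575 / 87767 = -24.63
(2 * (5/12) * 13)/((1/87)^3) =14267565/2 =7133782.50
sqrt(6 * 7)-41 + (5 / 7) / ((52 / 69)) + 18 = -8027 / 364 + sqrt(42) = -15.57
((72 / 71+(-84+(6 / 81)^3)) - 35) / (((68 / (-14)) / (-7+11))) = 2308374922 / 23757381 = 97.16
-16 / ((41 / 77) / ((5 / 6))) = -3080 / 123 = -25.04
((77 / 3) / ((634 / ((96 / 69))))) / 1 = 1232 / 21873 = 0.06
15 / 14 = 1.07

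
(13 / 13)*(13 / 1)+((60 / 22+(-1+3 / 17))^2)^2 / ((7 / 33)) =58302188129 / 778165157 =74.92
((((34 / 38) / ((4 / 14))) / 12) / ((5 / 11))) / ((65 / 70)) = 9163 / 14820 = 0.62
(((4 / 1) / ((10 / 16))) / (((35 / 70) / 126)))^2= 65028096 / 25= 2601123.84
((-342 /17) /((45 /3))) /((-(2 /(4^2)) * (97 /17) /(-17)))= -15504 /485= -31.97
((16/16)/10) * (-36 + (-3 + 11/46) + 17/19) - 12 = -27595/1748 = -15.79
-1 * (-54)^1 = 54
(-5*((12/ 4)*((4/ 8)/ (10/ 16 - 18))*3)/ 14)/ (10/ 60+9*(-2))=-540/ 104111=-0.01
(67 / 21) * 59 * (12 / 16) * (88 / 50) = 43483 / 175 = 248.47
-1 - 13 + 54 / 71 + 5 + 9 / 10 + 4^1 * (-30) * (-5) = 420789 / 710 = 592.66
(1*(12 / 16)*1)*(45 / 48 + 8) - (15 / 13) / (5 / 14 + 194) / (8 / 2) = 5057219 / 754624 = 6.70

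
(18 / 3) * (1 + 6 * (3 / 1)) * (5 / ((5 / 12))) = 1368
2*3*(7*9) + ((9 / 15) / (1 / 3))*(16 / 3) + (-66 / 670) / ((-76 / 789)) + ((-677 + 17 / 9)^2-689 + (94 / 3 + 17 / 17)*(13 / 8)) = 1878830950741 / 4124520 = 455527.18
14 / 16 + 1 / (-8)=0.75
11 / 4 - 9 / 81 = 95 / 36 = 2.64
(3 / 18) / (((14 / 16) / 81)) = 108 / 7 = 15.43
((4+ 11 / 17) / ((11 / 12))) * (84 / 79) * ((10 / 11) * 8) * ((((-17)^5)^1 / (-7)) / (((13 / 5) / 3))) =14432428800 / 1573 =9175097.77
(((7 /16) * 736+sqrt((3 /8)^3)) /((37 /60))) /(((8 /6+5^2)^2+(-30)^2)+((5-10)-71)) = 405 * sqrt(6) /4042472+24840 /72187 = 0.34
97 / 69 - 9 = -524 / 69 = -7.59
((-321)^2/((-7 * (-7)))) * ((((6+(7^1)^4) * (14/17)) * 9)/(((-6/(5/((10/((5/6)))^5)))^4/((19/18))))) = 327248198125/65695311230579933693607936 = 0.00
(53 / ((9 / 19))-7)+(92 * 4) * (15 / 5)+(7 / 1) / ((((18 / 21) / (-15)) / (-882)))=983285 / 9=109253.89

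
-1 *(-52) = 52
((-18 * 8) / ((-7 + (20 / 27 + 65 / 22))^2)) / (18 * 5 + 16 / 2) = -25404192 / 188815081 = -0.13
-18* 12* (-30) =6480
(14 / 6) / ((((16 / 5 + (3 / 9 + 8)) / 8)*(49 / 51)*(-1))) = -2040 / 1211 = -1.68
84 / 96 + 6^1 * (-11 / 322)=863 / 1288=0.67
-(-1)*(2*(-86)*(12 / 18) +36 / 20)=-1693 / 15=-112.87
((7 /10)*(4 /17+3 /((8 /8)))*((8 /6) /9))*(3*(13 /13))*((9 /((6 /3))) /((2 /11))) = 847 /34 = 24.91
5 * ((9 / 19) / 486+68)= 340.00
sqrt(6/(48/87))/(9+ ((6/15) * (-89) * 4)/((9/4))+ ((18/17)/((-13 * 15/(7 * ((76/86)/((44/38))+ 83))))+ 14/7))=-4703985 * sqrt(174)/1043770036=-0.06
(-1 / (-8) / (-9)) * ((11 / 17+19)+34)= -38 / 51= -0.75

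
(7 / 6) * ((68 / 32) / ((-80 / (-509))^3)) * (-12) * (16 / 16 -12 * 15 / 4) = 172620747761 / 512000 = 337149.90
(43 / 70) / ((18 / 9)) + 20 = 20.31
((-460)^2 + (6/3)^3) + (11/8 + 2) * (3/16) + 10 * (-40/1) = 27034705/128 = 211208.63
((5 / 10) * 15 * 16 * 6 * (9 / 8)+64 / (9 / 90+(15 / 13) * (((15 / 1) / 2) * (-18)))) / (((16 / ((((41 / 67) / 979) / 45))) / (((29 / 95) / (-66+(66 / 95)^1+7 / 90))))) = -1948015985 / 592229946550396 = -0.00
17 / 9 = 1.89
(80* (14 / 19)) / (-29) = -1120 / 551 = -2.03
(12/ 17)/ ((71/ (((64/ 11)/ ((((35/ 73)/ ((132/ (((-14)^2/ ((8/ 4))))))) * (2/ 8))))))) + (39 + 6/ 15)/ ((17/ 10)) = 49320946/ 2070005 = 23.83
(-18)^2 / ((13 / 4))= 1296 / 13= 99.69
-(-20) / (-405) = -4 / 81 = -0.05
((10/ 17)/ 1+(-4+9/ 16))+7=1129/ 272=4.15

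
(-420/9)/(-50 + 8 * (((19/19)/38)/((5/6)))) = 6650/7089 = 0.94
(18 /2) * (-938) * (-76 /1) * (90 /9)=6415920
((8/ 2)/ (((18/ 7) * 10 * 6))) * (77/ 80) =539/ 21600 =0.02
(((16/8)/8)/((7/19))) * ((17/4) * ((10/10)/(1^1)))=323/112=2.88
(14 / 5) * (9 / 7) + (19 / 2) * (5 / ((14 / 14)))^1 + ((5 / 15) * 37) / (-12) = 50.07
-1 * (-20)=20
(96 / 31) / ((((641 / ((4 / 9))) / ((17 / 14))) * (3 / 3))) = 1088 / 417291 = 0.00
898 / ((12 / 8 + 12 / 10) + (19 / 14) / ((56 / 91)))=502880 / 2747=183.07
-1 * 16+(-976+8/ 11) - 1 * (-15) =-10739/ 11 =-976.27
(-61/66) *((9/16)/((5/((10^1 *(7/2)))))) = -1281/352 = -3.64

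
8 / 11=0.73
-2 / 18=-0.11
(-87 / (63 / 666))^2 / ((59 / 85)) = 3523066740 / 2891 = 1218632.56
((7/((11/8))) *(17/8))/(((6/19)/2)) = 2261/33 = 68.52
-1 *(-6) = 6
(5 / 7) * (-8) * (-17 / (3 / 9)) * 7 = 2040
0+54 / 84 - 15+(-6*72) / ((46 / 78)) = -240495 / 322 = -746.88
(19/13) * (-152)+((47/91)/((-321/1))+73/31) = -199038470/905541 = -219.80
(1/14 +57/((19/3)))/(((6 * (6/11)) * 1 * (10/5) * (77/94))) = 5969/3528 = 1.69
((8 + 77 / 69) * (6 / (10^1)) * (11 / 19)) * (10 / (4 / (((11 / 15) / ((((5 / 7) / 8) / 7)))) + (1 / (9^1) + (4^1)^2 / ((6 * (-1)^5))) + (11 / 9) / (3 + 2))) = -671281380 / 47518069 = -14.13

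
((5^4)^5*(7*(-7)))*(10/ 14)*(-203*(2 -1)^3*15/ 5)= 2032756805419921875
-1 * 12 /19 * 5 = -60 /19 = -3.16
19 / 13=1.46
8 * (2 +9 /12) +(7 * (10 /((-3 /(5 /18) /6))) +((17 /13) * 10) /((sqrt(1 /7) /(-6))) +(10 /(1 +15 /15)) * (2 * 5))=298 /9- 1020 * sqrt(7) /13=-174.48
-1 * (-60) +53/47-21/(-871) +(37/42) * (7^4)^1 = 534551687/245622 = 2176.32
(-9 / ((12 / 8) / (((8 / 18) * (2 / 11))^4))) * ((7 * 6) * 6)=-0.06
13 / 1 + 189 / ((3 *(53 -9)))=635 / 44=14.43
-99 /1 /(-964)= 99 /964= 0.10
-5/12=-0.42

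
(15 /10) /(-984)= -1 /656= -0.00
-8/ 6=-1.33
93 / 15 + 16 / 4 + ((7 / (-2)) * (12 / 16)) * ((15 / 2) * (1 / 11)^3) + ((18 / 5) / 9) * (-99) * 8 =-32648343 / 106480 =-306.61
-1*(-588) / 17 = 588 / 17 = 34.59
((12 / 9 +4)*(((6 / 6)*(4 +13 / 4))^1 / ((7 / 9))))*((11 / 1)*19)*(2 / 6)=24244 / 7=3463.43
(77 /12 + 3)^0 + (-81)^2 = 6562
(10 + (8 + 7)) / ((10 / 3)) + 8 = 15.50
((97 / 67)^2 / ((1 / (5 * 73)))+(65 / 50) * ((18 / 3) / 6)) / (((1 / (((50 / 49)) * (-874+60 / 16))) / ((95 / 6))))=-18960511914775 / 1759688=-10774928.23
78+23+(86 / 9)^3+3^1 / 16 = 11357147 / 11664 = 973.69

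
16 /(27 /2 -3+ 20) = 32 /61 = 0.52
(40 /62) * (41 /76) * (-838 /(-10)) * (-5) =-85895 /589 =-145.83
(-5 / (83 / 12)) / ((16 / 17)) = -255 / 332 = -0.77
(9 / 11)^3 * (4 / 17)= 2916 / 22627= 0.13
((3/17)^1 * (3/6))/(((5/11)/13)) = 429/170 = 2.52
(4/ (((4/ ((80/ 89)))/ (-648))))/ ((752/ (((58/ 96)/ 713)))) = -3915/ 5964958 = -0.00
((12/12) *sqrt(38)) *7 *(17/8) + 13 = 13 + 119 *sqrt(38)/8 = 104.70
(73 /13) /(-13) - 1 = -242 /169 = -1.43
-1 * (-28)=28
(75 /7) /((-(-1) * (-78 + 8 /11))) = -33 /238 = -0.14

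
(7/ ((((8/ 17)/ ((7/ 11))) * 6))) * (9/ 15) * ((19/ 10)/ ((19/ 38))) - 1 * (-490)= 2171827/ 4400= 493.60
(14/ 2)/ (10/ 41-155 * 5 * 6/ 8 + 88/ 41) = -1148/ 94933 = -0.01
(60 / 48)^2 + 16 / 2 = 153 / 16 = 9.56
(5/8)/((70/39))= 39/112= 0.35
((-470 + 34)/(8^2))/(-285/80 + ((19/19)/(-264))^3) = 125348256/65549089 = 1.91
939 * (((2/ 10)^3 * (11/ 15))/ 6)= 3443/ 3750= 0.92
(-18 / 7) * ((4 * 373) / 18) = -1492 / 7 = -213.14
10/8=5/4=1.25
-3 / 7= -0.43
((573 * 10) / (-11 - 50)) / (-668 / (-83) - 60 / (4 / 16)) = 237795 / 587186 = 0.40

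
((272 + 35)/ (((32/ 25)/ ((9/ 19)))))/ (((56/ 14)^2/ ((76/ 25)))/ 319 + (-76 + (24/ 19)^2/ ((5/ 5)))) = -1.53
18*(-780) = -14040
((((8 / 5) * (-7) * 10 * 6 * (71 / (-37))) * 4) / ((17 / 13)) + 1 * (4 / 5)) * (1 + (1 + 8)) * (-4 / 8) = -12407636 / 629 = -19725.97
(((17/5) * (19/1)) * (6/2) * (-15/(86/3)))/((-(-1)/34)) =-148257/43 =-3447.84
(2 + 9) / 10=11 / 10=1.10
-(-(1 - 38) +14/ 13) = -495/ 13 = -38.08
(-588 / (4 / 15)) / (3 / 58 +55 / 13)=-1662570 / 3229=-514.89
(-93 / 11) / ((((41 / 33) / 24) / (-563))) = 3769848 / 41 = 91947.51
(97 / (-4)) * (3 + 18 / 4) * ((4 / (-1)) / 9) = 485 / 6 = 80.83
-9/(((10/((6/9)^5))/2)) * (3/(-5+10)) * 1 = -32/225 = -0.14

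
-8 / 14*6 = -24 / 7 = -3.43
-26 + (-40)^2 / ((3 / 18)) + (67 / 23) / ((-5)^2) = 5505117 / 575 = 9574.12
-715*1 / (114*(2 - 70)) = 0.09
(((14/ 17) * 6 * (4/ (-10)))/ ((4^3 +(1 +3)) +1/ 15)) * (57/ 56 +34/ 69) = -17511/ 399211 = -0.04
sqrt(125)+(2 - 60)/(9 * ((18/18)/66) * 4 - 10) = 319/52+5 * sqrt(5) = 17.31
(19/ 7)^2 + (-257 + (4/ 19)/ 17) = -3950740/ 15827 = -249.62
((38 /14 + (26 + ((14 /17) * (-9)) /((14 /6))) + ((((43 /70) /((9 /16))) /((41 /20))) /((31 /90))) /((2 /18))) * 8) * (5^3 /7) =5967849000 /1058743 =5636.73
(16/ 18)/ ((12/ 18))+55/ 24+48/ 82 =1381/ 328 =4.21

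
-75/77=-0.97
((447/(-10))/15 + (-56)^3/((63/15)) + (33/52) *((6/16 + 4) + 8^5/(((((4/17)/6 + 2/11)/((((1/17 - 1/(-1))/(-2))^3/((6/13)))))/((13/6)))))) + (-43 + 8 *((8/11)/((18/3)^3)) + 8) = -2971548857596691/27672559200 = -107382.51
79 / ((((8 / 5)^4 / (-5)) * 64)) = -246875 / 262144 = -0.94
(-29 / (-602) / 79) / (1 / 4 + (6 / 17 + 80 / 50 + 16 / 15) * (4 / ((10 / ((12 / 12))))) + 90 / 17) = 0.00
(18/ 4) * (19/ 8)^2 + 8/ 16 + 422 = 57329/ 128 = 447.88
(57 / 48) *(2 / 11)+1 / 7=221 / 616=0.36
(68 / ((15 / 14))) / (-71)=-952 / 1065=-0.89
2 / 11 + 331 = 3643 / 11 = 331.18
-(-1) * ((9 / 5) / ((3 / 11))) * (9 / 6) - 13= -31 / 10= -3.10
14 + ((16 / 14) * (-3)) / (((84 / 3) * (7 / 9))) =13.84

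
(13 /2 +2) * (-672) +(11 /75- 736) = -483589 /75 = -6447.85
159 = 159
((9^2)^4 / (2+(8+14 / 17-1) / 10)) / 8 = 3658971285 / 1892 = 1933917.17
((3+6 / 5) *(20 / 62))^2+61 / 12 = 6.92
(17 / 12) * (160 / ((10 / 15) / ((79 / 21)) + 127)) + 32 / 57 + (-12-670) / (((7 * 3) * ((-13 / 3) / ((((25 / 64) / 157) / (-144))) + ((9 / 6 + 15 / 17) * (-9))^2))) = 1337621903945456 / 570763936259811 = 2.34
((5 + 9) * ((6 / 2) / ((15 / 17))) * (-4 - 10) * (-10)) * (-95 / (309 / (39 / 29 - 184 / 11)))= 3106523560 / 98571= 31515.59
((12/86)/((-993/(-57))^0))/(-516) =-1/3698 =-0.00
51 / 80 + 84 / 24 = 331 / 80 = 4.14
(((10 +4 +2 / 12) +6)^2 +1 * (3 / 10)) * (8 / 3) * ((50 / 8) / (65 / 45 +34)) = 366295 / 1914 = 191.38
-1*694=-694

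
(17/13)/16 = 17/208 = 0.08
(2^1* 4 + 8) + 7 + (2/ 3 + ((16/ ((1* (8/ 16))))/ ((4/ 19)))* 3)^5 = 4826172445705589/ 243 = 19860791957636.17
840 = 840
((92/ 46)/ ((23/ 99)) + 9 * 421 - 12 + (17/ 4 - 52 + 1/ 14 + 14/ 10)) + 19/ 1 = 12101823/ 3220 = 3758.33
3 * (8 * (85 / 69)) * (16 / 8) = 1360 / 23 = 59.13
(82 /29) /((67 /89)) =7298 /1943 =3.76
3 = 3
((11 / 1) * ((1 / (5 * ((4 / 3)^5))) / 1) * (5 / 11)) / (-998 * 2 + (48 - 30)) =-243 / 2025472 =-0.00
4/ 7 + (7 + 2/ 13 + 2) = 885/ 91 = 9.73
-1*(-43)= 43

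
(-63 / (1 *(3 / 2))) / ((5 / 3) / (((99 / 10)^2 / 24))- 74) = 205821 / 360637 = 0.57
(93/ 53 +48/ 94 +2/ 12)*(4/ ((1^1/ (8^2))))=4652672/ 7473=622.60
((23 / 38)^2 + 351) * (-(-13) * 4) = 6595849 / 361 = 18271.05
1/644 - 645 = -415379/644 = -645.00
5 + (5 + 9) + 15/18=119/6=19.83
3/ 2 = 1.50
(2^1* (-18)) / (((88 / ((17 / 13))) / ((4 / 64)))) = -0.03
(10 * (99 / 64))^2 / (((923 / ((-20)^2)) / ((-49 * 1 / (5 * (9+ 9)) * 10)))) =-33350625 / 59072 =-564.58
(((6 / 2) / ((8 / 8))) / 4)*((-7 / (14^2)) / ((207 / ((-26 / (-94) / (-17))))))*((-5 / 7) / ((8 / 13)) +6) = 3523 / 345781632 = 0.00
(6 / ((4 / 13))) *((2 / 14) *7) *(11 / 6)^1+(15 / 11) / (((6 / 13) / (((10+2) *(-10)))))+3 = -13895 / 44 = -315.80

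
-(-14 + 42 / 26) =161 / 13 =12.38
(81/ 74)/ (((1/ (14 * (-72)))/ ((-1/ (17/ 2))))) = 81648/ 629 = 129.81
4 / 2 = 2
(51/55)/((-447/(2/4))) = -17/16390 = -0.00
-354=-354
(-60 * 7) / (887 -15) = -105 / 218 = -0.48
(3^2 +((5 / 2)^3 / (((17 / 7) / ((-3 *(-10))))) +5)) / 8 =25.88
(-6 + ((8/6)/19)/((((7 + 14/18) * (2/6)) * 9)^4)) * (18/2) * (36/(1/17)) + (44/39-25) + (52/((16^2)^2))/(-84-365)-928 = -278121093643164892529/8180063324160000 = -33999.87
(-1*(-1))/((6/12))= 2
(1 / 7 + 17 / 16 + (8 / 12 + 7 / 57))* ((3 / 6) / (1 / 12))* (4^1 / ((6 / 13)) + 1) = 123105 / 1064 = 115.70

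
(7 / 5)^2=49 / 25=1.96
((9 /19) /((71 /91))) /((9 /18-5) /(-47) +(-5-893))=-76986 /113859647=-0.00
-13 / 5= -2.60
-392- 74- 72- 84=-622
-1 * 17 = -17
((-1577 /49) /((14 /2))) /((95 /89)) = -7387 /1715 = -4.31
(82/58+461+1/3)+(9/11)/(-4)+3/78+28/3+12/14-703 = -80199631/348348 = -230.23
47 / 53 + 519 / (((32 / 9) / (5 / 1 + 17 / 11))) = 2230135 / 2332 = 956.32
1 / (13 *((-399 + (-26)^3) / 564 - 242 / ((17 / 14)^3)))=-0.00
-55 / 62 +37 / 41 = 39 / 2542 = 0.02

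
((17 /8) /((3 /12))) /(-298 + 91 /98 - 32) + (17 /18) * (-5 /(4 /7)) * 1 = -161749 /19512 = -8.29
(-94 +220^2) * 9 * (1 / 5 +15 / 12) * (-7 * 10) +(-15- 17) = -44127563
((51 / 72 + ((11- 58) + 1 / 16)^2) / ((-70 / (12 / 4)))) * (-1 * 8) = 1692547 / 2240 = 755.60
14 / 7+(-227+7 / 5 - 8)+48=-918 / 5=-183.60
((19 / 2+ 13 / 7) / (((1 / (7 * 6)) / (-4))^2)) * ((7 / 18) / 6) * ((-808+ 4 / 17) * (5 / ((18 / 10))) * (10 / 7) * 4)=-40756576000 / 153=-266382849.67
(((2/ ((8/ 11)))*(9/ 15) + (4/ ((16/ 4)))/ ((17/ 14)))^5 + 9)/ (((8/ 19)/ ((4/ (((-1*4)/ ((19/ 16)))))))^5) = -2830094757995429164652718001/ 156114928127914803200000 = -18128.28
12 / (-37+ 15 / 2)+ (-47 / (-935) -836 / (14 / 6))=-138491489 / 386155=-358.64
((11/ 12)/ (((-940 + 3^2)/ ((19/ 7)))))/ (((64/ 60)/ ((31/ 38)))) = -1705/ 834176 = -0.00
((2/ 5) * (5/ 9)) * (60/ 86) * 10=200/ 129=1.55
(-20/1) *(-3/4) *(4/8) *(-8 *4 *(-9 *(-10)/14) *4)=-43200/7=-6171.43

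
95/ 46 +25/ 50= 59/ 23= 2.57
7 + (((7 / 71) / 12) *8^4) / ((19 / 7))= 19.40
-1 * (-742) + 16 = 758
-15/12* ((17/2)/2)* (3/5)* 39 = -1989/16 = -124.31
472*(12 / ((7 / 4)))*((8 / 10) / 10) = 45312 / 175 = 258.93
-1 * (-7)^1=7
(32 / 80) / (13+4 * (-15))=-2 / 235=-0.01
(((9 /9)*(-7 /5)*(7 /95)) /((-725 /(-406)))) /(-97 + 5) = 343 /546250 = 0.00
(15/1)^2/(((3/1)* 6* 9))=25/18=1.39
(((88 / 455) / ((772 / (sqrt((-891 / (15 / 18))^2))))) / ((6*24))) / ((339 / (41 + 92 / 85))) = 556479 / 2409894500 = 0.00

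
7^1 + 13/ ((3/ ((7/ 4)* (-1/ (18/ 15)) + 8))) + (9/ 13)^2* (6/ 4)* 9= 41.82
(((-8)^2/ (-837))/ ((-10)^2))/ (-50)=0.00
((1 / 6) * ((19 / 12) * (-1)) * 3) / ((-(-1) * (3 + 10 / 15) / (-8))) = 19 / 11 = 1.73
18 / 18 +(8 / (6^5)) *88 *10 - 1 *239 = -57614 / 243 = -237.09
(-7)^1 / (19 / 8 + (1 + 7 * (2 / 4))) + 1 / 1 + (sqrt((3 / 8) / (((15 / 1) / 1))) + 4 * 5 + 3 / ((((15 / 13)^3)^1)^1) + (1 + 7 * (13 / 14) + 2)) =sqrt(10) / 20 + 778009 / 24750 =31.59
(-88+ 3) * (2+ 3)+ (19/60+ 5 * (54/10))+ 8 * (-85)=-64661/60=-1077.68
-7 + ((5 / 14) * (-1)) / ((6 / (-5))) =-563 / 84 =-6.70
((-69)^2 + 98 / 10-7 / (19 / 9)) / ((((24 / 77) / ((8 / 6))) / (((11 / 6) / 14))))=54802231 / 20520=2670.67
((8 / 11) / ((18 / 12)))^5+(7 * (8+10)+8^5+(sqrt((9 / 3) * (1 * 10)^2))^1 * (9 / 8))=32913.51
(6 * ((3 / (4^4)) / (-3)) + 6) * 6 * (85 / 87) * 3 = 195075 / 1856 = 105.11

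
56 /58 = 28 /29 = 0.97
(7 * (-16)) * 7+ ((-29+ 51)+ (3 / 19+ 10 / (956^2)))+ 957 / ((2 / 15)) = 55703256875 / 8682392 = 6415.66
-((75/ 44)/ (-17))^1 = 75/ 748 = 0.10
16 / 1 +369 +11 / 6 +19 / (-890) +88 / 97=50207698 / 129495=387.72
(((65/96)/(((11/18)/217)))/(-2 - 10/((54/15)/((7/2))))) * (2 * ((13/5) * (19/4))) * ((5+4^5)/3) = -6452944407/37136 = -173765.20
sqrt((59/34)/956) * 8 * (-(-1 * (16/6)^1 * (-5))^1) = -80 * sqrt(479434)/12189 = -4.54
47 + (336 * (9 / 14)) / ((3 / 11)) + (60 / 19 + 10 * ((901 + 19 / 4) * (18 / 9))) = 360186 / 19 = 18957.16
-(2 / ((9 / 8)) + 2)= -34 / 9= -3.78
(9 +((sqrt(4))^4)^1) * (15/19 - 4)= -1525/19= -80.26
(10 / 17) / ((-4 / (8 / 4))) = -5 / 17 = -0.29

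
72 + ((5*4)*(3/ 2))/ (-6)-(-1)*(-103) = -36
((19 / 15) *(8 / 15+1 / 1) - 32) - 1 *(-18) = -2713 / 225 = -12.06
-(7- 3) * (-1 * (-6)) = -24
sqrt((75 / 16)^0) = 1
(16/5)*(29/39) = 464/195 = 2.38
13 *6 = 78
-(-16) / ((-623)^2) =16 / 388129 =0.00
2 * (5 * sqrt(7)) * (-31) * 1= -310 * sqrt(7)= -820.18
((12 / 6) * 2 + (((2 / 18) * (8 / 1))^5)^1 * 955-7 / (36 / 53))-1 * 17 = 119669081 / 236196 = 506.65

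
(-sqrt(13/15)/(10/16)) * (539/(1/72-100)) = 8.03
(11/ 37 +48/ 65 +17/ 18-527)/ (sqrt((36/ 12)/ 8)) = -22728107*sqrt(6)/ 64935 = -857.35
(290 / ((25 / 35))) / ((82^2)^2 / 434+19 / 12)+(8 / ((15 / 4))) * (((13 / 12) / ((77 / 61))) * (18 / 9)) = 3445628128312 / 939975425235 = 3.67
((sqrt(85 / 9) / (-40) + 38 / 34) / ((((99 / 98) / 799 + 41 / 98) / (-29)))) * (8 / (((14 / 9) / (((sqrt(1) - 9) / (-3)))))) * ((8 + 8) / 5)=-39777792 / 11735 + 1482944 * sqrt(85) / 58675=-3156.66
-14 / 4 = -7 / 2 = -3.50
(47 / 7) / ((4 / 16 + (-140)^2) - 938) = 188 / 522543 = 0.00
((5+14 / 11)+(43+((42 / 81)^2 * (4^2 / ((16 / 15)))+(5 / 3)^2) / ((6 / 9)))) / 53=106009 / 94446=1.12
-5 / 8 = -0.62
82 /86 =41 /43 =0.95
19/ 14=1.36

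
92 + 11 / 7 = 93.57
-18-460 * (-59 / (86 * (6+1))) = 8152 / 301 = 27.08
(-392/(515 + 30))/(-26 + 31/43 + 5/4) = 67424/2252485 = 0.03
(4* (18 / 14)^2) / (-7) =-324 / 343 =-0.94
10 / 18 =5 / 9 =0.56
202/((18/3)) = 101/3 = 33.67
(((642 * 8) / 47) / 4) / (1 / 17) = 21828 / 47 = 464.43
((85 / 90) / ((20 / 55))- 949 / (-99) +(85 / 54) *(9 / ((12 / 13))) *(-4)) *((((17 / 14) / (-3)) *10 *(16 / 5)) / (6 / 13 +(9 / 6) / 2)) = 68900728 / 130977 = 526.05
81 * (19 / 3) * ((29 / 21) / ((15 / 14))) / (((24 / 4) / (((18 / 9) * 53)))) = 58406 / 5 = 11681.20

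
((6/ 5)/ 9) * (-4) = -8/ 15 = -0.53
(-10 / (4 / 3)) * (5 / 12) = -25 / 8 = -3.12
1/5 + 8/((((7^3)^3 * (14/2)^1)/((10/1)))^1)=282475649/1412376245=0.20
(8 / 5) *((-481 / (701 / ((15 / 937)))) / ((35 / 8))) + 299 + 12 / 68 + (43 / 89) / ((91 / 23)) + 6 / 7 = 135721532745597 / 452176443355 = 300.15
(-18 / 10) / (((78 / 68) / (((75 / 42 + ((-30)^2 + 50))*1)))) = -10455 / 7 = -1493.57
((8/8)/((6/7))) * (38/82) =133/246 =0.54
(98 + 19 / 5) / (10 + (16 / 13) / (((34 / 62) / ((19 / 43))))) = 4837027 / 522270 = 9.26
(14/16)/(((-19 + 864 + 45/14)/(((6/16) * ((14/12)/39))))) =343/29640000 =0.00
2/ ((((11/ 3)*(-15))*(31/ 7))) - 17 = -17.01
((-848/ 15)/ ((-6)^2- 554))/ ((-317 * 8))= -53/ 1231545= -0.00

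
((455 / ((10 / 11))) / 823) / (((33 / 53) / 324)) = 316.45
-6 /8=-3 /4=-0.75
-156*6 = -936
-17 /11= -1.55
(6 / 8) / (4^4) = 3 / 1024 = 0.00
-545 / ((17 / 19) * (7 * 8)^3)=-10355 / 2985472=-0.00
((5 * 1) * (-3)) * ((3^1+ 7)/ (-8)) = 75/ 4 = 18.75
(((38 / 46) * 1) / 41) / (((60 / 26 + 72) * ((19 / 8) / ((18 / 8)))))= 39 / 151823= 0.00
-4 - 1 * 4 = -8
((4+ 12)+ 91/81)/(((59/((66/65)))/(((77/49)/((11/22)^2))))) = 1342616/724815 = 1.85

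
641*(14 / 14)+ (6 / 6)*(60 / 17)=644.53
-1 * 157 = -157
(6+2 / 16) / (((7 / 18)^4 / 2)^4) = 242879062193188503552 / 678223072849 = 358110881.09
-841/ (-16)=52.56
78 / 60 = 13 / 10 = 1.30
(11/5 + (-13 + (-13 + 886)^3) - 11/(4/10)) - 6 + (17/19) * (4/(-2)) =126414328473/190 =665338570.91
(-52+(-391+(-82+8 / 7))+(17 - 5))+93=-2932 / 7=-418.86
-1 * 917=-917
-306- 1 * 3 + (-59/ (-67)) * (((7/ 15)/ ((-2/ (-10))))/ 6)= -372241/ 1206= -308.66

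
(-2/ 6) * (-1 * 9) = 3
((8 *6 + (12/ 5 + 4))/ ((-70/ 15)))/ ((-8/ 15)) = 153/ 7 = 21.86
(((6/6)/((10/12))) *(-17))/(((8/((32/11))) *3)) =-136/55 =-2.47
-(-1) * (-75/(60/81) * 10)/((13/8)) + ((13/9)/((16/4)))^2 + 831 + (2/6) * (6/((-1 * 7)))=24503299/117936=207.77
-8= -8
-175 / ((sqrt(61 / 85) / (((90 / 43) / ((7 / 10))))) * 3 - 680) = 15802500 * sqrt(5185) / 3537354473339+ 910350000000 / 3537354473339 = 0.26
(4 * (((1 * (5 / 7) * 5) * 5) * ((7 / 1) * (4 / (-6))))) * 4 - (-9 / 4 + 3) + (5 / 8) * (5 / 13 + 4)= -1331.34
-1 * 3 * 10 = -30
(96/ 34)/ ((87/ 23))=368/ 493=0.75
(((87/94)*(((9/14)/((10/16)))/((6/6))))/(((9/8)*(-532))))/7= -348/1531495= -0.00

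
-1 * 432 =-432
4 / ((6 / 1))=2 / 3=0.67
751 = 751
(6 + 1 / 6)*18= 111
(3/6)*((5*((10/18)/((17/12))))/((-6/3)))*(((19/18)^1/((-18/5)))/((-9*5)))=-475/148716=-0.00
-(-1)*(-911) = -911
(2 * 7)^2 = 196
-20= -20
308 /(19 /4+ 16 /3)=336 /11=30.55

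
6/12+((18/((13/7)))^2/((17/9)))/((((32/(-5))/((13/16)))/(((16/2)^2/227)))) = -64219/50167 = -1.28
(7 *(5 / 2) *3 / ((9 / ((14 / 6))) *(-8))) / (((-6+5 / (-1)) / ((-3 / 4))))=-245 / 2112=-0.12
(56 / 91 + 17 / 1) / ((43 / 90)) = 36.87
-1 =-1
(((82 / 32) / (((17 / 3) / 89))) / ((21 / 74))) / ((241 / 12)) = 405039 / 57358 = 7.06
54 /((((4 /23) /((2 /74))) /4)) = 1242 /37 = 33.57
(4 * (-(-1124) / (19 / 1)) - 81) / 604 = 2957 / 11476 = 0.26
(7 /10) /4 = 7 /40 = 0.18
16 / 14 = 8 / 7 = 1.14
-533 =-533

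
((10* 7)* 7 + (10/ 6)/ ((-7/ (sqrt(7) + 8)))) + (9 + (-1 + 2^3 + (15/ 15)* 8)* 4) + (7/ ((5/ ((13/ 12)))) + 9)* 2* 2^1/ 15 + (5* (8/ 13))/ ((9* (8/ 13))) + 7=297914/ 525 - 5* sqrt(7)/ 21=566.83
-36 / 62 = -18 / 31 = -0.58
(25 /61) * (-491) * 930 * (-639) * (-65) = -474153176250 /61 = -7773002889.34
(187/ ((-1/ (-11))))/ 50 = 2057/ 50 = 41.14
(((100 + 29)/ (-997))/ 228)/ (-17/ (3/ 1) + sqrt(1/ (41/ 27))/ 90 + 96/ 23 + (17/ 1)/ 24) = 2729640 * sqrt(123)/ 3639913229519 + 2633657550/ 3639913229519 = 0.00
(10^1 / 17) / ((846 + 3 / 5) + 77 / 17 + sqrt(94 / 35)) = 12660550 / 18318735091 - 425 *sqrt(3290) / 18318735091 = 0.00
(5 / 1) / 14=5 / 14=0.36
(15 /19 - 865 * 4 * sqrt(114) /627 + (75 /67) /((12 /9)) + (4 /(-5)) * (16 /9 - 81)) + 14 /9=7.64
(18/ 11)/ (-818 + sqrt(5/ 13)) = -191412/ 95684677 -18 *sqrt(65)/ 95684677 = -0.00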